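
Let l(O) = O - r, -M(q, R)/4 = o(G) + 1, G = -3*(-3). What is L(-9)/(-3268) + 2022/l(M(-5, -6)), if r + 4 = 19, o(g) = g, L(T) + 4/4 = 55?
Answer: -3305433/89870 ≈ -36.780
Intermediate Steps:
L(T) = 54 (L(T) = -1 + 55 = 54)
G = 9
r = 15 (r = -4 + 19 = 15)
M(q, R) = -40 (M(q, R) = -4*(9 + 1) = -4*10 = -40)
l(O) = -15 + O (l(O) = O - 1*15 = O - 15 = -15 + O)
L(-9)/(-3268) + 2022/l(M(-5, -6)) = 54/(-3268) + 2022/(-15 - 40) = 54*(-1/3268) + 2022/(-55) = -27/1634 + 2022*(-1/55) = -27/1634 - 2022/55 = -3305433/89870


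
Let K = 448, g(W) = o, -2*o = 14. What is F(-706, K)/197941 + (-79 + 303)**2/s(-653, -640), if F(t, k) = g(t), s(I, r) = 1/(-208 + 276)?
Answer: 675368357881/197941 ≈ 3.4120e+6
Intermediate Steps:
o = -7 (o = -1/2*14 = -7)
g(W) = -7
s(I, r) = 1/68
F(t, k) = -7
F(-706, K)/197941 + (-79 + 303)**2/s(-653, -640) = -7/197941 + (-79 + 303)**2/(1/68) = -7*1/197941 + 224**2*68 = -7/197941 + 50176*68 = -7/197941 + 3411968 = 675368357881/197941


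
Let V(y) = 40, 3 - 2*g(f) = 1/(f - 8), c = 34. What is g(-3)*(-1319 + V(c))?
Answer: -21743/11 ≈ -1976.6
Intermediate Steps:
g(f) = 3/2 - 1/(2*(-8 + f)) (g(f) = 3/2 - 1/(2*(f - 8)) = 3/2 - 1/(2*(-8 + f)))
g(-3)*(-1319 + V(c)) = ((-25 + 3*(-3))/(2*(-8 - 3)))*(-1319 + 40) = ((1/2)*(-25 - 9)/(-11))*(-1279) = ((1/2)*(-1/11)*(-34))*(-1279) = (17/11)*(-1279) = -21743/11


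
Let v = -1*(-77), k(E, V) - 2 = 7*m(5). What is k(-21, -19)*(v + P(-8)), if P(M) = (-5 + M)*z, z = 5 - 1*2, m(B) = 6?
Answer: 1672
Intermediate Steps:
k(E, V) = 44 (k(E, V) = 2 + 7*6 = 2 + 42 = 44)
v = 77
z = 3 (z = 5 - 2 = 3)
P(M) = -15 + 3*M (P(M) = (-5 + M)*3 = -15 + 3*M)
k(-21, -19)*(v + P(-8)) = 44*(77 + (-15 + 3*(-8))) = 44*(77 + (-15 - 24)) = 44*(77 - 39) = 44*38 = 1672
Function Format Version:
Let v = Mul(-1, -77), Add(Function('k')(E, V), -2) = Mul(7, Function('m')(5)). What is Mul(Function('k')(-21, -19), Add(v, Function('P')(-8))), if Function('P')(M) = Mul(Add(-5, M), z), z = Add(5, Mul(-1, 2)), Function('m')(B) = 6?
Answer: 1672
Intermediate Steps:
Function('k')(E, V) = 44 (Function('k')(E, V) = Add(2, Mul(7, 6)) = Add(2, 42) = 44)
v = 77
z = 3 (z = Add(5, -2) = 3)
Function('P')(M) = Add(-15, Mul(3, M)) (Function('P')(M) = Mul(Add(-5, M), 3) = Add(-15, Mul(3, M)))
Mul(Function('k')(-21, -19), Add(v, Function('P')(-8))) = Mul(44, Add(77, Add(-15, Mul(3, -8)))) = Mul(44, Add(77, Add(-15, -24))) = Mul(44, Add(77, -39)) = Mul(44, 38) = 1672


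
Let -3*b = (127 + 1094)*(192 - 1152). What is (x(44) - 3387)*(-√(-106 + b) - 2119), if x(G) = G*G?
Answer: 3074669 + 1451*√390614 ≈ 3.9815e+6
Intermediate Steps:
b = 390720 (b = -(127 + 1094)*(192 - 1152)/3 = -407*(-960) = -⅓*(-1172160) = 390720)
x(G) = G²
(x(44) - 3387)*(-√(-106 + b) - 2119) = (44² - 3387)*(-√(-106 + 390720) - 2119) = (1936 - 3387)*(-√390614 - 2119) = -1451*(-2119 - √390614) = 3074669 + 1451*√390614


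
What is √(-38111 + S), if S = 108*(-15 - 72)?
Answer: I*√47507 ≈ 217.96*I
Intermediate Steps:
S = -9396 (S = 108*(-87) = -9396)
√(-38111 + S) = √(-38111 - 9396) = √(-47507) = I*√47507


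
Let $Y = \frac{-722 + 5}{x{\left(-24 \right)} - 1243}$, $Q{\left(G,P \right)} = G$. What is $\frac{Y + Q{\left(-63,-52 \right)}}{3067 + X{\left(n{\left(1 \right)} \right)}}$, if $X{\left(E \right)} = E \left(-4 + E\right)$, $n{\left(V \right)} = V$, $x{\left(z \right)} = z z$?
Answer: $- \frac{5163}{255461} \approx -0.020211$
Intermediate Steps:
$x{\left(z \right)} = z^{2}$
$Y = \frac{717}{667}$ ($Y = \frac{-722 + 5}{\left(-24\right)^{2} - 1243} = - \frac{717}{576 - 1243} = - \frac{717}{-667} = \left(-717\right) \left(- \frac{1}{667}\right) = \frac{717}{667} \approx 1.075$)
$\frac{Y + Q{\left(-63,-52 \right)}}{3067 + X{\left(n{\left(1 \right)} \right)}} = \frac{\frac{717}{667} - 63}{3067 + 1 \left(-4 + 1\right)} = - \frac{41304}{667 \left(3067 + 1 \left(-3\right)\right)} = - \frac{41304}{667 \left(3067 - 3\right)} = - \frac{41304}{667 \cdot 3064} = \left(- \frac{41304}{667}\right) \frac{1}{3064} = - \frac{5163}{255461}$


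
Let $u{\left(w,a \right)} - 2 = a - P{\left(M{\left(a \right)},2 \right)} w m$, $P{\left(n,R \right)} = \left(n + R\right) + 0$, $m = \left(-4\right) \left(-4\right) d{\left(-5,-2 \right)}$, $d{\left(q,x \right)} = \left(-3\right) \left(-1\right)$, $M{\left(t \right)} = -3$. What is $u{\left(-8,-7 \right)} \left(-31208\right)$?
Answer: $12139912$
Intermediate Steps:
$d{\left(q,x \right)} = 3$
$m = 48$ ($m = \left(-4\right) \left(-4\right) 3 = 16 \cdot 3 = 48$)
$P{\left(n,R \right)} = R + n$ ($P{\left(n,R \right)} = \left(R + n\right) + 0 = R + n$)
$u{\left(w,a \right)} = 2 + a + 48 w$ ($u{\left(w,a \right)} = 2 + \left(a - \left(2 - 3\right) w 48\right) = 2 + \left(a - - w 48\right) = 2 + \left(a - - 48 w\right) = 2 + \left(a + 48 w\right) = 2 + a + 48 w$)
$u{\left(-8,-7 \right)} \left(-31208\right) = \left(2 - 7 + 48 \left(-8\right)\right) \left(-31208\right) = \left(2 - 7 - 384\right) \left(-31208\right) = \left(-389\right) \left(-31208\right) = 12139912$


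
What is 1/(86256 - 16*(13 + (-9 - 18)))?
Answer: 1/86480 ≈ 1.1563e-5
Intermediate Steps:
1/(86256 - 16*(13 + (-9 - 18))) = 1/(86256 - 16*(13 - 27)) = 1/(86256 - 16*(-14)) = 1/(86256 + 224) = 1/86480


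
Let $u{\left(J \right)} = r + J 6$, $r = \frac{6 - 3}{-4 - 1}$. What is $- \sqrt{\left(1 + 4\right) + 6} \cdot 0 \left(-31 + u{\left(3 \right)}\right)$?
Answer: $0$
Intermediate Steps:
$r = - \frac{3}{5}$ ($r = \frac{3}{-5} = 3 \left(- \frac{1}{5}\right) = - \frac{3}{5} \approx -0.6$)
$u{\left(J \right)} = - \frac{3}{5} + 6 J$ ($u{\left(J \right)} = - \frac{3}{5} + J 6 = - \frac{3}{5} + 6 J$)
$- \sqrt{\left(1 + 4\right) + 6} \cdot 0 \left(-31 + u{\left(3 \right)}\right) = - \sqrt{\left(1 + 4\right) + 6} \cdot 0 \left(-31 + \left(- \frac{3}{5} + 6 \cdot 3\right)\right) = - \sqrt{5 + 6} \cdot 0 \left(-31 + \left(- \frac{3}{5} + 18\right)\right) = - \sqrt{11} \cdot 0 \left(-31 + \frac{87}{5}\right) = 0 \left(- \frac{68}{5}\right) = 0$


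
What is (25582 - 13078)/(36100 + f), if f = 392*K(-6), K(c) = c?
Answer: 3126/8437 ≈ 0.37051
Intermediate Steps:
f = -2352 (f = 392*(-6) = -2352)
(25582 - 13078)/(36100 + f) = (25582 - 13078)/(36100 - 2352) = 12504/33748 = 12504*(1/33748) = 3126/8437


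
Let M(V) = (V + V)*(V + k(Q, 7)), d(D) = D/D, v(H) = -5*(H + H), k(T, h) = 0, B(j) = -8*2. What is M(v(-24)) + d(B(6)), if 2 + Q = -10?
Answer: 115201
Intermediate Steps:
B(j) = -16
Q = -12 (Q = -2 - 10 = -12)
v(H) = -10*H
d(D) = 1
M(V) = 2*V**2 (M(V) = (V + V)*(V + 0) = (2*V)*V = 2*V**2)
M(v(-24)) + d(B(6)) = 2*(-10*(-24))**2 + 1 = 2*240**2 + 1 = 2*57600 + 1 = 115200 + 1 = 115201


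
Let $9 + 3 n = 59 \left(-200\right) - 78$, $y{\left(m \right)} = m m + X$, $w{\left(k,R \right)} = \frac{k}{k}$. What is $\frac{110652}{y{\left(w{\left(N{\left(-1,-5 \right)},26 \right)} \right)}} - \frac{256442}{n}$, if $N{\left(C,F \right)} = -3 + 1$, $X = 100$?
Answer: $\frac{1393022250}{1200587} \approx 1160.3$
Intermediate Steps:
$N{\left(C,F \right)} = -2$
$w{\left(k,R \right)} = 1$
$y{\left(m \right)} = 100 + m^{2}$ ($y{\left(m \right)} = m m + 100 = m^{2} + 100 = 100 + m^{2}$)
$n = - \frac{11887}{3}$ ($n = -3 + \frac{59 \left(-200\right) - 78}{3} = -3 + \frac{-11800 - 78}{3} = -3 + \frac{1}{3} \left(-11878\right) = -3 - \frac{11878}{3} = - \frac{11887}{3} \approx -3962.3$)
$\frac{110652}{y{\left(w{\left(N{\left(-1,-5 \right)},26 \right)} \right)}} - \frac{256442}{n} = \frac{110652}{100 + 1^{2}} - \frac{256442}{- \frac{11887}{3}} = \frac{110652}{100 + 1} - - \frac{769326}{11887} = \frac{110652}{101} + \frac{769326}{11887} = \frac{1393022250}{1200587}$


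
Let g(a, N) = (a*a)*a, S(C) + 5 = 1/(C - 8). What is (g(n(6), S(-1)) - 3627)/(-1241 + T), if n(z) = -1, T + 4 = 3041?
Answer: -907/449 ≈ -2.0200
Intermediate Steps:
T = 3037 (T = -4 + 3041 = 3037)
S(C) = -5 + 1/(-8 + C) (S(C) = -5 + 1/(C - 8) = -5 + 1/(-8 + C))
g(a, N) = a³ (g(a, N) = a²*a = a³)
(g(n(6), S(-1)) - 3627)/(-1241 + T) = ((-1)³ - 3627)/(-1241 + 3037) = (-1 - 3627)/1796 = -3628*1/1796 = -907/449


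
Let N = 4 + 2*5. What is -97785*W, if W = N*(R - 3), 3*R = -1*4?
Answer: 5932290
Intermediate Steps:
N = 14 (N = 4 + 10 = 14)
R = -4/3 (R = (-1*4)/3 = (⅓)*(-4) = -4/3 ≈ -1.3333)
W = -182/3 (W = 14*(-4/3 - 3) = 14*(-13/3) = -182/3 ≈ -60.667)
-97785*W = -97785*(-182/3) = 5932290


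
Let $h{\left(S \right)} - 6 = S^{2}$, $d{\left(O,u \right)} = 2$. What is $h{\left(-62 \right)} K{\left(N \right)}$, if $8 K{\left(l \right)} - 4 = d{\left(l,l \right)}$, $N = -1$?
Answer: $\frac{5775}{2} \approx 2887.5$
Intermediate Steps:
$K{\left(l \right)} = \frac{3}{4}$ ($K{\left(l \right)} = \frac{1}{2} + \frac{1}{8} \cdot 2 = \frac{1}{2} + \frac{1}{4} = \frac{3}{4}$)
$h{\left(S \right)} = 6 + S^{2}$
$h{\left(-62 \right)} K{\left(N \right)} = \left(6 + \left(-62\right)^{2}\right) \frac{3}{4} = \left(6 + 3844\right) \frac{3}{4} = 3850 \cdot \frac{3}{4} = \frac{5775}{2}$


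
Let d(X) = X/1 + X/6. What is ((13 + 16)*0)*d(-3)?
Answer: 0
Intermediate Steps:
d(X) = 7*X/6 (d(X) = X*1 + X*(⅙) = X + X/6 = 7*X/6)
((13 + 16)*0)*d(-3) = ((13 + 16)*0)*((7/6)*(-3)) = (29*0)*(-7/2) = 0*(-7/2) = 0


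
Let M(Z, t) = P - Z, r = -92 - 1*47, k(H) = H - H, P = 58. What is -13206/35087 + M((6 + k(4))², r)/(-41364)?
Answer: -273512449/725669334 ≈ -0.37691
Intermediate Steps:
k(H) = 0
r = -139 (r = -92 - 47 = -139)
M(Z, t) = 58 - Z
-13206/35087 + M((6 + k(4))², r)/(-41364) = -13206/35087 + (58 - (6 + 0)²)/(-41364) = -13206*1/35087 + (58 - 1*6²)*(-1/41364) = -13206/35087 + (58 - 1*36)*(-1/41364) = -13206/35087 + (58 - 36)*(-1/41364) = -13206/35087 + 22*(-1/41364) = -13206/35087 - 11/20682 = -273512449/725669334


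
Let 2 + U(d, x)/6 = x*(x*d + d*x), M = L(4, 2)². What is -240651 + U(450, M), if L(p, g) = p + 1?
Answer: 3134337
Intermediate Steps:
L(p, g) = 1 + p
M = 25 (M = (1 + 4)² = 5² = 25)
U(d, x) = -12 + 12*d*x² (U(d, x) = -12 + 6*(x*(x*d + d*x)) = -12 + 6*(x*(d*x + d*x)) = -12 + 6*(x*(2*d*x)) = -12 + 6*(2*d*x²) = -12 + 12*d*x²)
-240651 + U(450, M) = -240651 + (-12 + 12*450*25²) = -240651 + (-12 + 12*450*625) = -240651 + (-12 + 3375000) = -240651 + 3374988 = 3134337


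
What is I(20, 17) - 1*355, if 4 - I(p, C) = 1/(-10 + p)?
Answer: -3511/10 ≈ -351.10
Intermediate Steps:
I(p, C) = 4 - 1/(-10 + p)
I(20, 17) - 1*355 = (-41 + 4*20)/(-10 + 20) - 1*355 = (-41 + 80)/10 - 355 = (1/10)*39 - 355 = 39/10 - 355 = -3511/10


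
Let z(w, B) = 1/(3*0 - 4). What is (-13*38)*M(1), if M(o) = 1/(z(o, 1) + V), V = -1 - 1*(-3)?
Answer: -1976/7 ≈ -282.29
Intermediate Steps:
V = 2 (V = -1 + 3 = 2)
z(w, B) = -¼ (z(w, B) = 1/(0 - 4) = 1/(-4) = -¼)
M(o) = 4/7 (M(o) = 1/(-¼ + 2) = 1/(7/4) = 4/7)
(-13*38)*M(1) = -13*38*(4/7) = -494*4/7 = -1976/7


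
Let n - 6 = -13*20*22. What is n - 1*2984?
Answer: -8698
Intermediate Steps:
n = -5714 (n = 6 - 13*20*22 = 6 - 260*22 = 6 - 5720 = -5714)
n - 1*2984 = -5714 - 1*2984 = -5714 - 2984 = -8698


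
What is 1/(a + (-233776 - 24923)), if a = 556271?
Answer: 1/297572 ≈ 3.3605e-6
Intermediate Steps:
1/(a + (-233776 - 24923)) = 1/(556271 + (-233776 - 24923)) = 1/(556271 - 258699) = 1/297572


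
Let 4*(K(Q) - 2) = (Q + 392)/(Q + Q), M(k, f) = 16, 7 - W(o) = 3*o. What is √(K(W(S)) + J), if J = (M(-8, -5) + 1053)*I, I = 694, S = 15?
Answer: √4285138362/76 ≈ 861.33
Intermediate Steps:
W(o) = 7 - 3*o
K(Q) = 2 + (392 + Q)/(8*Q) (K(Q) = 2 + ((Q + 392)/(Q + Q))/4 = 2 + ((392 + Q)/((2*Q)))/4 = 2 + ((392 + Q)*(1/(2*Q)))/4 = 2 + ((392 + Q)/(2*Q))/4 = 2 + (392 + Q)/(8*Q))
J = 741886 (J = (16 + 1053)*694 = 1069*694 = 741886)
√(K(W(S)) + J) = √((17/8 + 49/(7 - 3*15)) + 741886) = √((17/8 + 49/(7 - 45)) + 741886) = √((17/8 + 49/(-38)) + 741886) = √((17/8 + 49*(-1/38)) + 741886) = √((17/8 - 49/38) + 741886) = √(127/152 + 741886) = √(112766799/152) = √4285138362/76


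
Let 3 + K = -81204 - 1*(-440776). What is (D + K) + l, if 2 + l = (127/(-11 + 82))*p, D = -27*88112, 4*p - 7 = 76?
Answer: -573515247/284 ≈ -2.0194e+6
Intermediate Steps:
p = 83/4 (p = 7/4 + (1/4)*76 = 7/4 + 19 = 83/4 ≈ 20.750)
K = 359569 (K = -3 + (-81204 - 1*(-440776)) = -3 + (-81204 + 440776) = -3 + 359572 = 359569)
D = -2379024
l = 9973/284 (l = -2 + (127/(-11 + 82))*(83/4) = -2 + (127/71)*(83/4) = -2 + 10541/284 = 9973/284 ≈ 35.116)
(D + K) + l = (-2379024 + 359569) + 9973/284 = -2019455 + 9973/284 = -573515247/284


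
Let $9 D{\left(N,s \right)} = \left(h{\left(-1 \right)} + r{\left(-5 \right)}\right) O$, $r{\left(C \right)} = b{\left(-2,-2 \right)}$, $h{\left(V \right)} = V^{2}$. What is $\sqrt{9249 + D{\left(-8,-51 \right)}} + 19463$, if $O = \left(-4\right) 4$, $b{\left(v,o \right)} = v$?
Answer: $19463 + \frac{\sqrt{83257}}{3} \approx 19559.0$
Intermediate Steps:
$r{\left(C \right)} = -2$
$O = -16$
$D{\left(N,s \right)} = \frac{16}{9}$ ($D{\left(N,s \right)} = \frac{\left(\left(-1\right)^{2} - 2\right) \left(-16\right)}{9} = \frac{\left(1 - 2\right) \left(-16\right)}{9} = \frac{\left(-1\right) \left(-16\right)}{9} = \frac{1}{9} \cdot 16 = \frac{16}{9}$)
$\sqrt{9249 + D{\left(-8,-51 \right)}} + 19463 = \sqrt{9249 + \frac{16}{9}} + 19463 = \sqrt{\frac{83257}{9}} + 19463 = \frac{\sqrt{83257}}{3} + 19463 = 19463 + \frac{\sqrt{83257}}{3}$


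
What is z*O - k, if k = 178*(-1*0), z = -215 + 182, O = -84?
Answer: 2772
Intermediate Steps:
z = -33
k = 0 (k = 178*0 = 0)
z*O - k = -33*(-84) - 1*0 = 2772 + 0 = 2772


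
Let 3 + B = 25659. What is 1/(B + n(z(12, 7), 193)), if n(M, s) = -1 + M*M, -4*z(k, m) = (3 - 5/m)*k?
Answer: 49/1259399 ≈ 3.8907e-5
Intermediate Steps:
z(k, m) = -k*(3 - 5/m)/4 (z(k, m) = -(3 - 5/m)*k/4 = -k*(3 - 5/m)/4)
n(M, s) = -1 + M²
B = 25656 (B = -3 + 25659 = 25656)
1/(B + n(z(12, 7), 193)) = 1/(25656 + (-1 + ((¼)*12*(5 - 3*7)/7)²)) = 1/(25656 + (-1 + ((¼)*12*(⅐)*(5 - 21))²)) = 1/(25656 + (-1 + ((¼)*12*(⅐)*(-16))²)) = 1/(25656 + (-1 + (-48/7)²)) = 1/(25656 + (-1 + 2304/49)) = 1/(25656 + 2255/49) = 1/(1259399/49) = 49/1259399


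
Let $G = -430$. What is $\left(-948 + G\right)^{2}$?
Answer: $1898884$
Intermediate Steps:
$\left(-948 + G\right)^{2} = \left(-948 - 430\right)^{2} = \left(-1378\right)^{2} = 1898884$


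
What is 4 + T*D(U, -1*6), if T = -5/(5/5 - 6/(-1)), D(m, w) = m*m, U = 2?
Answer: 8/7 ≈ 1.1429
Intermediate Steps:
D(m, w) = m²
T = -5/7 (T = -5/(5*(⅕) - 6*(-1)) = -5/(1 + 6) = -5/7 ≈ -0.71429)
4 + T*D(U, -1*6) = 4 - 5/7*2² = 4 - 5/7*4 = 4 - 20/7 = 8/7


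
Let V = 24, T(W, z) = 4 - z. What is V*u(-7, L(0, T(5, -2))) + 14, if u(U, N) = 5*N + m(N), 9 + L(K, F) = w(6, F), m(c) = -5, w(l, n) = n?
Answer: -466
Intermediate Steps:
L(K, F) = -9 + F
u(U, N) = -5 + 5*N (u(U, N) = 5*N - 5 = -5 + 5*N)
V*u(-7, L(0, T(5, -2))) + 14 = 24*(-5 + 5*(-9 + (4 - 1*(-2)))) + 14 = 24*(-5 + 5*(-9 + (4 + 2))) + 14 = 24*(-5 + 5*(-9 + 6)) + 14 = 24*(-5 + 5*(-3)) + 14 = 24*(-5 - 15) + 14 = 24*(-20) + 14 = -480 + 14 = -466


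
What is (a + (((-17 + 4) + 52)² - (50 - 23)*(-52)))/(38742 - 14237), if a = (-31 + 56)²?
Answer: 710/4901 ≈ 0.14487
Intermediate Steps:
a = 625 (a = 25² = 625)
(a + (((-17 + 4) + 52)² - (50 - 23)*(-52)))/(38742 - 14237) = (625 + (((-17 + 4) + 52)² - (50 - 23)*(-52)))/(38742 - 14237) = (625 + ((-13 + 52)² - 27*(-52)))/24505 = (625 + (39² - 1*(-1404)))*(1/24505) = (625 + (1521 + 1404))*(1/24505) = (625 + 2925)*(1/24505) = 3550*(1/24505) = 710/4901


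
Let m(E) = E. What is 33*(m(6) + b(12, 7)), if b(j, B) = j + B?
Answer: 825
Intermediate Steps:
b(j, B) = B + j
33*(m(6) + b(12, 7)) = 33*(6 + (7 + 12)) = 33*(6 + 19) = 33*25 = 825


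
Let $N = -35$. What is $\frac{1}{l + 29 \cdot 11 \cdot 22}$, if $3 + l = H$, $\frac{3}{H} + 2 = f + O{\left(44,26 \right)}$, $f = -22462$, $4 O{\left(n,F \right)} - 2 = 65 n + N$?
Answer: $\frac{87029}{610508423} \approx 0.00014255$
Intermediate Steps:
$O{\left(n,F \right)} = - \frac{33}{4} + \frac{65 n}{4}$ ($O{\left(n,F \right)} = \frac{1}{2} + \frac{65 n - 35}{4} = \frac{1}{2} + \frac{-35 + 65 n}{4} = \frac{1}{2} + \left(- \frac{35}{4} + \frac{65 n}{4}\right) = - \frac{33}{4} + \frac{65 n}{4}$)
$H = - \frac{12}{87029}$ ($H = \frac{3}{-2 + \left(-22462 + \left(- \frac{33}{4} + \frac{65}{4} \cdot 44\right)\right)} = \frac{3}{-2 + \left(-22462 + \left(- \frac{33}{4} + 715\right)\right)} = \frac{3}{-2 + \left(-22462 + \frac{2827}{4}\right)} = \frac{3}{-2 - \frac{87021}{4}} = \frac{3}{- \frac{87029}{4}} = 3 \left(- \frac{4}{87029}\right) = - \frac{12}{87029} \approx -0.00013789$)
$l = - \frac{261099}{87029}$ ($l = -3 - \frac{12}{87029} = - \frac{261099}{87029} \approx -3.0001$)
$\frac{1}{l + 29 \cdot 11 \cdot 22} = \frac{1}{- \frac{261099}{87029} + 29 \cdot 11 \cdot 22} = \frac{1}{- \frac{261099}{87029} + 319 \cdot 22} = \frac{1}{- \frac{261099}{87029} + 7018} = \frac{1}{\frac{610508423}{87029}} = \frac{87029}{610508423}$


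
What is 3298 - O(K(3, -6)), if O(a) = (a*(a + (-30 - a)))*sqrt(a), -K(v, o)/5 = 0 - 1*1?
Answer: 3298 + 150*sqrt(5) ≈ 3633.4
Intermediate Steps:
K(v, o) = 5 (K(v, o) = -5*(0 - 1*1) = -5*(0 - 1) = -5*(-1) = 5)
O(a) = -30*a**(3/2) (O(a) = (a*(-30))*sqrt(a) = (-30*a)*sqrt(a) = -30*a**(3/2))
3298 - O(K(3, -6)) = 3298 - (-30)*5**(3/2) = 3298 - (-30)*5*sqrt(5) = 3298 - (-150)*sqrt(5) = 3298 + 150*sqrt(5)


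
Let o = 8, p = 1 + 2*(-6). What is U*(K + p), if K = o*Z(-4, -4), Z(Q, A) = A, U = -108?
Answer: 4644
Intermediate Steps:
p = -11 (p = 1 - 12 = -11)
K = -32 (K = 8*(-4) = -32)
U*(K + p) = -108*(-32 - 11) = -108*(-43) = 4644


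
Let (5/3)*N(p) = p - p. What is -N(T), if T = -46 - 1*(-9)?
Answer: 0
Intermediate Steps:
T = -37 (T = -46 + 9 = -37)
N(p) = 0 (N(p) = 3*(p - p)/5 = (⅗)*0 = 0)
-N(T) = -1*0 = 0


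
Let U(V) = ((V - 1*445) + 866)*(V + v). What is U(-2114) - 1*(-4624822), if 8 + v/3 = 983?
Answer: 3251799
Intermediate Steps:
v = 2925 (v = -24 + 3*983 = -24 + 2949 = 2925)
U(V) = (421 + V)*(2925 + V) (U(V) = ((V - 1*445) + 866)*(V + 2925) = ((V - 445) + 866)*(2925 + V) = ((-445 + V) + 866)*(2925 + V) = (421 + V)*(2925 + V))
U(-2114) - 1*(-4624822) = (1231425 + (-2114)² + 3346*(-2114)) - 1*(-4624822) = (1231425 + 4468996 - 7073444) + 4624822 = -1373023 + 4624822 = 3251799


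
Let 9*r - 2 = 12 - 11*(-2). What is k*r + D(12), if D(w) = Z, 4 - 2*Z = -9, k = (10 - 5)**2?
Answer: 213/2 ≈ 106.50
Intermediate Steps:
k = 25 (k = 5**2 = 25)
Z = 13/2 (Z = 2 - 1/2*(-9) = 2 + 9/2 = 13/2 ≈ 6.5000)
r = 4 (r = 2/9 + (12 - 11*(-2))/9 = 2/9 + (12 + 22)/9 = 2/9 + (1/9)*34 = 2/9 + 34/9 = 4)
D(w) = 13/2
k*r + D(12) = 25*4 + 13/2 = 100 + 13/2 = 213/2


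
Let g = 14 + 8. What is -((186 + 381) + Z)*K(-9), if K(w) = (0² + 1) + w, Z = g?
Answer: 4712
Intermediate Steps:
g = 22
Z = 22
K(w) = 1 + w (K(w) = (0 + 1) + w = 1 + w)
-((186 + 381) + Z)*K(-9) = -((186 + 381) + 22)*(1 - 9) = -(567 + 22)*(-8) = -589*(-8) = -1*(-4712) = 4712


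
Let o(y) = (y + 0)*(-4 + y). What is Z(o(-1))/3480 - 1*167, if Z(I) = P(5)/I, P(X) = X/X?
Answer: -2905799/17400 ≈ -167.00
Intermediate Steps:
P(X) = 1
o(y) = y*(-4 + y)
Z(I) = 1/I
Z(o(-1))/3480 - 1*167 = 1/(-(-4 - 1)*3480) - 1*167 = (1/3480)/(-1*(-5)) - 167 = (1/3480)/5 - 167 = (1/5)*(1/3480) - 167 = 1/17400 - 167 = -2905799/17400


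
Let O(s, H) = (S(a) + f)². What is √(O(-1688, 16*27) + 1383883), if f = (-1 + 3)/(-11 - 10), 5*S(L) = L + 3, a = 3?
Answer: √15257323531/105 ≈ 1176.4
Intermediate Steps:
S(L) = ⅗ + L/5 (S(L) = (L + 3)/5 = (3 + L)/5 = ⅗ + L/5)
f = -2/21 (f = 2/(-21) = 2*(-1/21) = -2/21 ≈ -0.095238)
O(s, H) = 13456/11025 (O(s, H) = ((⅗ + (⅕)*3) - 2/21)² = ((⅗ + ⅗) - 2/21)² = (6/5 - 2/21)² = (116/105)² = 13456/11025)
√(O(-1688, 16*27) + 1383883) = √(13456/11025 + 1383883) = √(15257323531/11025) = √15257323531/105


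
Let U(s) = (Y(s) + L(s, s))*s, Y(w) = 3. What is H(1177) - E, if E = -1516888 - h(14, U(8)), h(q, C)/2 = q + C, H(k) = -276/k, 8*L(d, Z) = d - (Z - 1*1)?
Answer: 1785468706/1177 ≈ 1.5170e+6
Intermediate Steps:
L(d, Z) = ⅛ - Z/8 + d/8 (L(d, Z) = (d - (Z - 1*1))/8 = (d - (Z - 1))/8 = (d - (-1 + Z))/8 = (d + (1 - Z))/8 = (1 + d - Z)/8 = ⅛ - Z/8 + d/8)
U(s) = 25*s/8 (U(s) = (3 + (⅛ - s/8 + s/8))*s = (3 + ⅛)*s = 25*s/8)
h(q, C) = 2*C + 2*q (h(q, C) = 2*(q + C) = 2*(C + q) = 2*C + 2*q)
E = -1516966 (E = -1516888 - (2*((25/8)*8) + 2*14) = -1516888 - (2*25 + 28) = -1516888 - (50 + 28) = -1516888 - 1*78 = -1516888 - 78 = -1516966)
H(1177) - E = -276/1177 - 1*(-1516966) = -276*1/1177 + 1516966 = -276/1177 + 1516966 = 1785468706/1177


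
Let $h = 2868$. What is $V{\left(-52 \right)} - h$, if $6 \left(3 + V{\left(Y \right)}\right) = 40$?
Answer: $- \frac{8593}{3} \approx -2864.3$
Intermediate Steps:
$V{\left(Y \right)} = \frac{11}{3}$ ($V{\left(Y \right)} = -3 + \frac{1}{6} \cdot 40 = -3 + \frac{20}{3} = \frac{11}{3}$)
$V{\left(-52 \right)} - h = \frac{11}{3} - 2868 = - \frac{8593}{3}$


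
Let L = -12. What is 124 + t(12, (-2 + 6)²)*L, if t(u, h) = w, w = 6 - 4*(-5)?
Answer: -188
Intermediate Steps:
w = 26 (w = 6 + 20 = 26)
t(u, h) = 26
124 + t(12, (-2 + 6)²)*L = 124 + 26*(-12) = 124 - 312 = -188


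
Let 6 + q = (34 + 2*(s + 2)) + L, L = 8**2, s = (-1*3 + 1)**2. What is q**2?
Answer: 10816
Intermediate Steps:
s = 4 (s = (-3 + 1)**2 = (-2)**2 = 4)
L = 64
q = 104 (q = -6 + ((34 + 2*(4 + 2)) + 64) = -6 + ((34 + 2*6) + 64) = -6 + ((34 + 12) + 64) = -6 + (46 + 64) = -6 + 110 = 104)
q**2 = 104**2 = 10816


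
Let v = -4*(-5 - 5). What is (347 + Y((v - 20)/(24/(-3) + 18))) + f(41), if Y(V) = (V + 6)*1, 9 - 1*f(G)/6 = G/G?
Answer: 403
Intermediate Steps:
v = 40 (v = -4*(-10) = 40)
f(G) = 48 (f(G) = 54 - 6*G/G = 54 - 6*1 = 54 - 6 = 48)
Y(V) = 6 + V (Y(V) = (6 + V)*1 = 6 + V)
(347 + Y((v - 20)/(24/(-3) + 18))) + f(41) = (347 + (6 + (40 - 20)/(24/(-3) + 18))) + 48 = (347 + (6 + 20/(24*(-⅓) + 18))) + 48 = (347 + (6 + 20/(-8 + 18))) + 48 = (347 + (6 + 20/10)) + 48 = (347 + (6 + 20*(⅒))) + 48 = (347 + (6 + 2)) + 48 = (347 + 8) + 48 = 355 + 48 = 403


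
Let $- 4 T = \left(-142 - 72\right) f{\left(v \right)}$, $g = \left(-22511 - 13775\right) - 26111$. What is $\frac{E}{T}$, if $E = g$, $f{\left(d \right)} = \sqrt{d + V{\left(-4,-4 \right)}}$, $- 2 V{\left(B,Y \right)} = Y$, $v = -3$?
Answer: $\frac{124794 i}{107} \approx 1166.3 i$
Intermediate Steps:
$V{\left(B,Y \right)} = - \frac{Y}{2}$
$g = -62397$ ($g = -36286 - 26111 = -62397$)
$f{\left(d \right)} = \sqrt{2 + d}$ ($f{\left(d \right)} = \sqrt{d - -2} = \sqrt{d + 2} = \sqrt{2 + d}$)
$E = -62397$
$T = \frac{107 i}{2}$ ($T = - \frac{\left(-142 - 72\right) \sqrt{2 - 3}}{4} = - \frac{\left(-214\right) \sqrt{-1}}{4} = - \frac{\left(-214\right) i}{4} = \frac{107 i}{2} \approx 53.5 i$)
$\frac{E}{T} = - \frac{62397}{\frac{107}{2} i} = - 62397 \left(- \frac{2 i}{107}\right) = \frac{124794 i}{107}$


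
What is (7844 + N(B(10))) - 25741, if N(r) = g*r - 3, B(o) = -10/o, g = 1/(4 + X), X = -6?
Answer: -35799/2 ≈ -17900.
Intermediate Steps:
g = -1/2 (g = 1/(4 - 6) = 1/(-2) = -1/2 ≈ -0.50000)
N(r) = -3 - r/2 (N(r) = -r/2 - 3 = -3 - r/2)
(7844 + N(B(10))) - 25741 = (7844 + (-3 - (-5)/10)) - 25741 = (7844 + (-3 - 1/2*(-1))) - 25741 = (7844 + (-3 + 1/2)) - 25741 = (7844 - 5/2) - 25741 = 15683/2 - 25741 = -35799/2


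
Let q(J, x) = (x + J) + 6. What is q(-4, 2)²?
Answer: 16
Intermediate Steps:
q(J, x) = 6 + J + x (q(J, x) = (J + x) + 6 = 6 + J + x)
q(-4, 2)² = (6 - 4 + 2)² = 4² = 16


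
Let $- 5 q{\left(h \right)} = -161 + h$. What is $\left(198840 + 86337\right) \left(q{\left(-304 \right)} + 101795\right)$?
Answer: $29056114176$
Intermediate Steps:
$q{\left(h \right)} = \frac{161}{5} - \frac{h}{5}$ ($q{\left(h \right)} = - \frac{-161 + h}{5} = \frac{161}{5} - \frac{h}{5}$)
$\left(198840 + 86337\right) \left(q{\left(-304 \right)} + 101795\right) = \left(198840 + 86337\right) \left(\left(\frac{161}{5} - - \frac{304}{5}\right) + 101795\right) = 285177 \left(\left(\frac{161}{5} + \frac{304}{5}\right) + 101795\right) = 285177 \left(93 + 101795\right) = 285177 \cdot 101888 = 29056114176$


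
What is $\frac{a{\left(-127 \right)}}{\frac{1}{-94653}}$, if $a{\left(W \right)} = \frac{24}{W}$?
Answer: $\frac{2271672}{127} \approx 17887.0$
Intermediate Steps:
$\frac{a{\left(-127 \right)}}{\frac{1}{-94653}} = \frac{24 \frac{1}{-127}}{\frac{1}{-94653}} = \frac{24 \left(- \frac{1}{127}\right)}{- \frac{1}{94653}} = \left(- \frac{24}{127}\right) \left(-94653\right) = \frac{2271672}{127}$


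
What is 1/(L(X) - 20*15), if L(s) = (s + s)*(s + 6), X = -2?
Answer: -1/316 ≈ -0.0031646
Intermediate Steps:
L(s) = 2*s*(6 + s) (L(s) = (2*s)*(6 + s) = 2*s*(6 + s))
1/(L(X) - 20*15) = 1/(2*(-2)*(6 - 2) - 20*15) = 1/(2*(-2)*4 - 300) = 1/(-16 - 300) = 1/(-316) = -1/316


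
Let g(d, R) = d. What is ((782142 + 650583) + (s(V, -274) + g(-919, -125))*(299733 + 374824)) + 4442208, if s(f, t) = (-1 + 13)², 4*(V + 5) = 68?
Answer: -516906742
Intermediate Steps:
V = 12 (V = -5 + (¼)*68 = -5 + 17 = 12)
s(f, t) = 144 (s(f, t) = 12² = 144)
((782142 + 650583) + (s(V, -274) + g(-919, -125))*(299733 + 374824)) + 4442208 = ((782142 + 650583) + (144 - 919)*(299733 + 374824)) + 4442208 = (1432725 - 775*674557) + 4442208 = (1432725 - 522781675) + 4442208 = -521348950 + 4442208 = -516906742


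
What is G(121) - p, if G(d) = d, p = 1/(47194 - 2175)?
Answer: 5447298/45019 ≈ 121.00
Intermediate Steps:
p = 1/45019 ≈ 2.2213e-5
G(121) - p = 121 - 1*1/45019 = 121 - 1/45019 = 5447298/45019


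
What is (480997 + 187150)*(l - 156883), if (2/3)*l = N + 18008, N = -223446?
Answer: -310715080880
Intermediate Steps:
l = -308157 (l = 3*(-223446 + 18008)/2 = (3/2)*(-205438) = -308157)
(480997 + 187150)*(l - 156883) = (480997 + 187150)*(-308157 - 156883) = 668147*(-465040) = -310715080880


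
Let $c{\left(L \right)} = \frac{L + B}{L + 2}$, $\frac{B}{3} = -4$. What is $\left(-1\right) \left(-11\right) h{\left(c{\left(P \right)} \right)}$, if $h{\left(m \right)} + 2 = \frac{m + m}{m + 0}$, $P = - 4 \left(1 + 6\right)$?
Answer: $0$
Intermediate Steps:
$B = -12$ ($B = 3 \left(-4\right) = -12$)
$P = -28$ ($P = \left(-4\right) 7 = -28$)
$c{\left(L \right)} = \frac{-12 + L}{2 + L}$ ($c{\left(L \right)} = \frac{L - 12}{L + 2} = \frac{-12 + L}{2 + L}$)
$h{\left(m \right)} = 0$ ($h{\left(m \right)} = -2 + \frac{m + m}{m + 0} = -2 + \frac{2 m}{m} = -2 + 2 = 0$)
$\left(-1\right) \left(-11\right) h{\left(c{\left(P \right)} \right)} = \left(-1\right) \left(-11\right) 0 = 11 \cdot 0 = 0$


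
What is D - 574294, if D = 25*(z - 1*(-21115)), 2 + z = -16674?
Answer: -463319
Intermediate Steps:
z = -16676 (z = -2 - 16674 = -16676)
D = 110975 (D = 25*(-16676 - 1*(-21115)) = 25*(-16676 + 21115) = 25*4439 = 110975)
D - 574294 = 110975 - 574294 = -463319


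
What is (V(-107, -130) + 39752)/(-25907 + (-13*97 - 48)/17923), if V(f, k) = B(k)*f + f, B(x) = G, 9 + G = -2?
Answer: -365826353/232166235 ≈ -1.5757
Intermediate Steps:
G = -11 (G = -9 - 2 = -11)
B(x) = -11
V(f, k) = -10*f (V(f, k) = -11*f + f = -10*f)
(V(-107, -130) + 39752)/(-25907 + (-13*97 - 48)/17923) = (-10*(-107) + 39752)/(-25907 + (-13*97 - 48)/17923) = (1070 + 39752)/(-25907 + (-1261 - 48)*(1/17923)) = 40822/(-25907 - 1309*1/17923) = 40822/(-25907 - 1309/17923) = 40822/(-464332470/17923) = 40822*(-17923/464332470) = -365826353/232166235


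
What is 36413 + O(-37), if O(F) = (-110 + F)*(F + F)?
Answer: 47291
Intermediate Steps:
O(F) = 2*F*(-110 + F) (O(F) = (-110 + F)*(2*F) = 2*F*(-110 + F))
36413 + O(-37) = 36413 + 2*(-37)*(-110 - 37) = 36413 + 2*(-37)*(-147) = 36413 + 10878 = 47291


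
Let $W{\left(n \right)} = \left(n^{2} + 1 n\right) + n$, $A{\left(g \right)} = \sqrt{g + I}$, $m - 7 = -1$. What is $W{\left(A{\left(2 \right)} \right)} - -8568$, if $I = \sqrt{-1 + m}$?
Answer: $8570 + \sqrt{5} + 2 \sqrt{2 + \sqrt{5}} \approx 8576.4$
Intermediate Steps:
$m = 6$ ($m = 7 - 1 = 6$)
$I = \sqrt{5}$ ($I = \sqrt{-1 + 6} = \sqrt{5} \approx 2.2361$)
$A{\left(g \right)} = \sqrt{g + \sqrt{5}}$
$W{\left(n \right)} = n^{2} + 2 n$ ($W{\left(n \right)} = \left(n^{2} + n\right) + n = \left(n + n^{2}\right) + n = n^{2} + 2 n$)
$W{\left(A{\left(2 \right)} \right)} - -8568 = \sqrt{2 + \sqrt{5}} \left(2 + \sqrt{2 + \sqrt{5}}\right) - -8568 = \sqrt{2 + \sqrt{5}} \left(2 + \sqrt{2 + \sqrt{5}}\right) + 8568 = 8568 + \sqrt{2 + \sqrt{5}} \left(2 + \sqrt{2 + \sqrt{5}}\right)$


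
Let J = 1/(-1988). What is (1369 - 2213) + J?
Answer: -1677873/1988 ≈ -844.00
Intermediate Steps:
J = -1/1988 ≈ -0.00050302
(1369 - 2213) + J = (1369 - 2213) - 1/1988 = -844 - 1/1988 = -1677873/1988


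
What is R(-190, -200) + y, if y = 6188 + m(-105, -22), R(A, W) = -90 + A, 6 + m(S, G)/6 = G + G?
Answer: 5608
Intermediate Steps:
m(S, G) = -36 + 12*G (m(S, G) = -36 + 6*(G + G) = -36 + 6*(2*G) = -36 + 12*G)
y = 5888 (y = 6188 + (-36 + 12*(-22)) = 6188 + (-36 - 264) = 6188 - 300 = 5888)
R(-190, -200) + y = (-90 - 190) + 5888 = -280 + 5888 = 5608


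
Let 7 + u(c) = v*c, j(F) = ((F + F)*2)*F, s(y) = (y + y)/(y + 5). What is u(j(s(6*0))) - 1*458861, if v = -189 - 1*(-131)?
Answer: -458868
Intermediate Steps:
s(y) = 2*y/(5 + y) (s(y) = (2*y)/(5 + y) = 2*y/(5 + y))
v = -58 (v = -189 + 131 = -58)
j(F) = 4*F² (j(F) = ((2*F)*2)*F = (4*F)*F = 4*F²)
u(c) = -7 - 58*c
u(j(s(6*0))) - 1*458861 = (-7 - 232*(2*(6*0)/(5 + 6*0))²) - 1*458861 = (-7 - 232*(2*0/(5 + 0))²) - 458861 = (-7 - 232*(2*0/5)²) - 458861 = (-7 - 232*(2*0*(⅕))²) - 458861 = (-7 - 232*0²) - 458861 = (-7 - 232*0) - 458861 = (-7 - 58*0) - 458861 = (-7 + 0) - 458861 = -7 - 458861 = -458868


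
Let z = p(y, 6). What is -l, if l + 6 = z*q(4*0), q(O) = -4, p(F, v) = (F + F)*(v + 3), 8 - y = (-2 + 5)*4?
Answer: -282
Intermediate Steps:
y = -4 (y = 8 - (-2 + 5)*4 = 8 - 3*4 = 8 - 1*12 = 8 - 12 = -4)
p(F, v) = 2*F*(3 + v) (p(F, v) = (2*F)*(3 + v) = 2*F*(3 + v))
z = -72 (z = 2*(-4)*(3 + 6) = 2*(-4)*9 = -72)
l = 282 (l = -6 - 72*(-4) = -6 + 288 = 282)
-l = -1*282 = -282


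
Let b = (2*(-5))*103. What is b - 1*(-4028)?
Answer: 2998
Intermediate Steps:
b = -1030 (b = -10*103 = -1030)
b - 1*(-4028) = -1030 - 1*(-4028) = -1030 + 4028 = 2998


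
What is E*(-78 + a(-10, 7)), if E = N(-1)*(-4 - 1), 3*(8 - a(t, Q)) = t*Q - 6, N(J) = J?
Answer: -670/3 ≈ -223.33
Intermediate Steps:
a(t, Q) = 10 - Q*t/3 (a(t, Q) = 8 - (t*Q - 6)/3 = 8 - (Q*t - 6)/3 = 8 - (-6 + Q*t)/3 = 8 + (2 - Q*t/3) = 10 - Q*t/3)
E = 5 (E = -(-4 - 1) = -1*(-5) = 5)
E*(-78 + a(-10, 7)) = 5*(-78 + (10 - ⅓*7*(-10))) = 5*(-78 + (10 + 70/3)) = 5*(-78 + 100/3) = 5*(-134/3) = -670/3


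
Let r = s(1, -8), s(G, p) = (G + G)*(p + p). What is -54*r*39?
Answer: 67392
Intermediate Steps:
s(G, p) = 4*G*p (s(G, p) = (2*G)*(2*p) = 4*G*p)
r = -32 (r = 4*1*(-8) = -32)
-54*r*39 = -54*(-32)*39 = 1728*39 = 67392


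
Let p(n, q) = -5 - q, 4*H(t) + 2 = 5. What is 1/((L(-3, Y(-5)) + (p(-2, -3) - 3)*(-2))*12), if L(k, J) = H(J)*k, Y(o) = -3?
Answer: 1/93 ≈ 0.010753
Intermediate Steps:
H(t) = ¾ (H(t) = -½ + (¼)*5 = -½ + 5/4 = ¾)
L(k, J) = 3*k/4
1/((L(-3, Y(-5)) + (p(-2, -3) - 3)*(-2))*12) = 1/(((¾)*(-3) + ((-5 - 1*(-3)) - 3)*(-2))*12) = 1/((-9/4 + ((-5 + 3) - 3)*(-2))*12) = 1/((-9/4 + (-2 - 3)*(-2))*12) = 1/((-9/4 - 5*(-2))*12) = 1/((-9/4 + 10)*12) = 1/((31/4)*12) = 1/93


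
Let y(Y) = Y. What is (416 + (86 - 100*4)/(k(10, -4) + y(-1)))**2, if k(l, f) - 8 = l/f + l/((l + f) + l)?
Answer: 211527936/1681 ≈ 1.2583e+5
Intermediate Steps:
k(l, f) = 8 + l/f + l/(f + 2*l) (k(l, f) = 8 + (l/f + l/((l + f) + l)) = 8 + (l/f + l/((f + l) + l)) = 8 + (l/f + l/(f + 2*l)) = 8 + l/f + l/(f + 2*l))
(416 + (86 - 100*4)/(k(10, -4) + y(-1)))**2 = (416 + (86 - 100*4)/(2*(10**2 + 4*(-4)**2 + 9*(-4)*10)/(-4*(-4 + 2*10)) - 1))**2 = (416 + (86 - 400)/(2*(-1/4)*(100 + 4*16 - 360)/(-4 + 20) - 1))**2 = (416 - 314/(2*(-1/4)*(100 + 64 - 360)/16 - 1))**2 = (416 - 314/(2*(-1/4)*(1/16)*(-196) - 1))**2 = (416 - 314/(49/8 - 1))**2 = (416 - 314/41/8)**2 = (416 - 314*8/41)**2 = (416 - 2512/41)**2 = (14544/41)**2 = 211527936/1681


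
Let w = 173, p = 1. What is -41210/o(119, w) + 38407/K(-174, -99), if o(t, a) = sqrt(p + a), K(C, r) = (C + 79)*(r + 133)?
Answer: -38407/3230 - 20605*sqrt(174)/87 ≈ -3136.0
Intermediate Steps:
K(C, r) = (79 + C)*(133 + r)
o(t, a) = sqrt(1 + a)
-41210/o(119, w) + 38407/K(-174, -99) = -41210/sqrt(1 + 173) + 38407/(10507 + 79*(-99) + 133*(-174) - 174*(-99)) = -41210*sqrt(174)/174 + 38407/(10507 - 7821 - 23142 + 17226) = -20605*sqrt(174)/87 + 38407/(-3230) = -20605*sqrt(174)/87 + 38407*(-1/3230) = -20605*sqrt(174)/87 - 38407/3230 = -38407/3230 - 20605*sqrt(174)/87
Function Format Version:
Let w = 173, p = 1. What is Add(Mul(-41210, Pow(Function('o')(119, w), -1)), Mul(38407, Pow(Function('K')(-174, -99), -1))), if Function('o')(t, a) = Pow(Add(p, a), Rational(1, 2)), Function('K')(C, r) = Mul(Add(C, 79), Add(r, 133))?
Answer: Add(Rational(-38407, 3230), Mul(Rational(-20605, 87), Pow(174, Rational(1, 2)))) ≈ -3136.0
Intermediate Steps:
Function('K')(C, r) = Mul(Add(79, C), Add(133, r))
Function('o')(t, a) = Pow(Add(1, a), Rational(1, 2))
Add(Mul(-41210, Pow(Function('o')(119, w), -1)), Mul(38407, Pow(Function('K')(-174, -99), -1))) = Add(Mul(-41210, Pow(Pow(Add(1, 173), Rational(1, 2)), -1)), Mul(38407, Pow(Add(10507, Mul(79, -99), Mul(133, -174), Mul(-174, -99)), -1))) = Add(Mul(-41210, Pow(Pow(174, Rational(1, 2)), -1)), Mul(38407, Pow(Add(10507, -7821, -23142, 17226), -1))) = Add(Mul(-41210, Mul(Rational(1, 174), Pow(174, Rational(1, 2)))), Mul(38407, Pow(-3230, -1))) = Add(Mul(Rational(-20605, 87), Pow(174, Rational(1, 2))), Mul(38407, Rational(-1, 3230))) = Add(Mul(Rational(-20605, 87), Pow(174, Rational(1, 2))), Rational(-38407, 3230)) = Add(Rational(-38407, 3230), Mul(Rational(-20605, 87), Pow(174, Rational(1, 2))))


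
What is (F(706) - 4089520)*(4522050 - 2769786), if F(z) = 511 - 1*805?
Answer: -7166433838896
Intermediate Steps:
F(z) = -294 (F(z) = 511 - 805 = -294)
(F(706) - 4089520)*(4522050 - 2769786) = (-294 - 4089520)*(4522050 - 2769786) = -4089814*1752264 = -7166433838896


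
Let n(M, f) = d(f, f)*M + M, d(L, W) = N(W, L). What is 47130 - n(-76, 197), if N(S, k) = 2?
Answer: 47358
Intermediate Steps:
d(L, W) = 2
n(M, f) = 3*M (n(M, f) = 2*M + M = 3*M)
47130 - n(-76, 197) = 47130 - 3*(-76) = 47130 - 1*(-228) = 47130 + 228 = 47358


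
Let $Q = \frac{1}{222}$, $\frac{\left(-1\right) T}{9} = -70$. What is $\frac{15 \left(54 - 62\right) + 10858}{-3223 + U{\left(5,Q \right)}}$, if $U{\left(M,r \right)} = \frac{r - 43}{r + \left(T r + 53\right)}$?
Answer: $- \frac{2893891}{868806} \approx -3.3309$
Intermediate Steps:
$T = 630$ ($T = \left(-9\right) \left(-70\right) = 630$)
$Q = \frac{1}{222} \approx 0.0045045$
$U{\left(M,r \right)} = \frac{-43 + r}{53 + 631 r}$ ($U{\left(M,r \right)} = \frac{r - 43}{r + \left(630 r + 53\right)} = \frac{-43 + r}{r + \left(53 + 630 r\right)} = \frac{-43 + r}{53 + 631 r}$)
$\frac{15 \left(54 - 62\right) + 10858}{-3223 + U{\left(5,Q \right)}} = \frac{15 \left(54 - 62\right) + 10858}{-3223 + \frac{-43 + \frac{1}{222}}{53 + 631 \cdot \frac{1}{222}}} = \frac{15 \left(-8\right) + 10858}{-3223 + \frac{1}{53 + \frac{631}{222}} \left(- \frac{9545}{222}\right)} = \frac{-120 + 10858}{-3223 + \frac{1}{\frac{12397}{222}} \left(- \frac{9545}{222}\right)} = \frac{10738}{-3223 + \frac{222}{12397} \left(- \frac{9545}{222}\right)} = \frac{10738}{-3223 - \frac{415}{539}} = \frac{10738}{- \frac{1737612}{539}} = 10738 \left(- \frac{539}{1737612}\right) = - \frac{2893891}{868806}$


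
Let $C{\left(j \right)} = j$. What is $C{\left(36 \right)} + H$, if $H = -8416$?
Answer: $-8380$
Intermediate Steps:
$C{\left(36 \right)} + H = 36 - 8416 = -8380$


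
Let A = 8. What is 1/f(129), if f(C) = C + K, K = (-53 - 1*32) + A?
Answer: 1/52 ≈ 0.019231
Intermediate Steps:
K = -77 (K = (-53 - 1*32) + 8 = (-53 - 32) + 8 = -85 + 8 = -77)
f(C) = -77 + C (f(C) = C - 77 = -77 + C)
1/f(129) = 1/(-77 + 129) = 1/52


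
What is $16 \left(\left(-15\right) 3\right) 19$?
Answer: $-13680$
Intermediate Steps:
$16 \left(\left(-15\right) 3\right) 19 = 16 \left(-45\right) 19 = \left(-720\right) 19 = -13680$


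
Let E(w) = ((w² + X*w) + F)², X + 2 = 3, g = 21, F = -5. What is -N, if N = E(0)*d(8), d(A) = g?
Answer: -525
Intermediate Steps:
d(A) = 21
X = 1 (X = -2 + 3 = 1)
E(w) = (-5 + w + w²)² (E(w) = ((w² + 1*w) - 5)² = ((w² + w) - 5)² = ((w + w²) - 5)² = (-5 + w + w²)²)
N = 525 (N = (-5 + 0 + 0²)²*21 = (-5 + 0 + 0)²*21 = (-5)²*21 = 25*21 = 525)
-N = -1*525 = -525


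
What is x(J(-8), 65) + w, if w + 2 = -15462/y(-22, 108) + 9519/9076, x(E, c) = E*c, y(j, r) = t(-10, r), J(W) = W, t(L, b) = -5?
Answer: 116692347/45380 ≈ 2571.4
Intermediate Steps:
y(j, r) = -5
w = 140289947/45380 (w = -2 + (-15462/(-5) + 9519/9076) = -2 + (-15462*(-⅕) + 9519*(1/9076)) = -2 + (15462/5 + 9519/9076) = -2 + 140380707/45380 = 140289947/45380 ≈ 3091.4)
x(J(-8), 65) + w = -8*65 + 140289947/45380 = -520 + 140289947/45380 = 116692347/45380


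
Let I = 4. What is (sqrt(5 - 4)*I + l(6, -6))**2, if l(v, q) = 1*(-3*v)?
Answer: 196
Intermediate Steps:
l(v, q) = -3*v
(sqrt(5 - 4)*I + l(6, -6))**2 = (sqrt(5 - 4)*4 - 3*6)**2 = (sqrt(1)*4 - 18)**2 = (1*4 - 18)**2 = (4 - 18)**2 = (-14)**2 = 196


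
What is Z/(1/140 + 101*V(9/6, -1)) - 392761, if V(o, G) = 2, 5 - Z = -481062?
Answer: -11040324461/28281 ≈ -3.9038e+5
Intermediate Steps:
Z = 481067 (Z = 5 - 1*(-481062) = 5 + 481062 = 481067)
Z/(1/140 + 101*V(9/6, -1)) - 392761 = 481067/(1/140 + 101*2) - 392761 = 481067/(1/140 + 202) - 392761 = 481067/(28281/140) - 392761 = 481067*(140/28281) - 392761 = 67349380/28281 - 392761 = -11040324461/28281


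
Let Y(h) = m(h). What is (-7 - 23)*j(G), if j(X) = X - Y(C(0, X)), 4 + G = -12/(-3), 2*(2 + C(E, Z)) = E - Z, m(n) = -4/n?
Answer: 60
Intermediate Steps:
C(E, Z) = -2 + E/2 - Z/2 (C(E, Z) = -2 + (E - Z)/2 = -2 + (E/2 - Z/2) = -2 + E/2 - Z/2)
Y(h) = -4/h
G = 0 (G = -4 - 12/(-3) = -4 - 12*(-⅓) = -4 + 4 = 0)
j(X) = X + 4/(-2 - X/2) (j(X) = X - (-4)/(-2 + (½)*0 - X/2) = X - (-4)/(-2 + 0 - X/2) = X - (-4)/(-2 - X/2) = X + 4/(-2 - X/2))
(-7 - 23)*j(G) = (-7 - 23)*((-8 + 0*(4 + 0))/(4 + 0)) = -30*(-8 + 0*4)/4 = -15*(-8 + 0)/2 = -15*(-8)/2 = -30*(-2) = 60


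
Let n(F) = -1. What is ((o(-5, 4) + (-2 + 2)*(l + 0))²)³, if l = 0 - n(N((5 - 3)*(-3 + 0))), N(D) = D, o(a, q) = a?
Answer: 15625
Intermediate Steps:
l = 1 (l = 0 - 1*(-1) = 0 + 1 = 1)
((o(-5, 4) + (-2 + 2)*(l + 0))²)³ = ((-5 + (-2 + 2)*(1 + 0))²)³ = ((-5 + 0*1)²)³ = ((-5 + 0)²)³ = ((-5)²)³ = 25³ = 15625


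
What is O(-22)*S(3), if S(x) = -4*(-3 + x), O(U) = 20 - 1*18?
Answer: 0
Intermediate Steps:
O(U) = 2 (O(U) = 20 - 18 = 2)
S(x) = 12 - 4*x
O(-22)*S(3) = 2*(12 - 4*3) = 2*(12 - 12) = 2*0 = 0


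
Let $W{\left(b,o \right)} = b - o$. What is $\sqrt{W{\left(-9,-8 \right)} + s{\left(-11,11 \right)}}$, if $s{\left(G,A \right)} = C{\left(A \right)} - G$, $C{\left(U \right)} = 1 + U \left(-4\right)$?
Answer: $i \sqrt{33} \approx 5.7446 i$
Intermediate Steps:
$C{\left(U \right)} = 1 - 4 U$
$s{\left(G,A \right)} = 1 - G - 4 A$ ($s{\left(G,A \right)} = \left(1 - 4 A\right) - G = 1 - G - 4 A$)
$\sqrt{W{\left(-9,-8 \right)} + s{\left(-11,11 \right)}} = \sqrt{\left(-9 - -8\right) - 32} = \sqrt{\left(-9 + 8\right) + \left(1 + 11 - 44\right)} = \sqrt{-1 - 32} = \sqrt{-33} = i \sqrt{33}$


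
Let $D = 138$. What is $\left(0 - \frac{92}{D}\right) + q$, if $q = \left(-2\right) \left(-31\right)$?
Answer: $\frac{184}{3} \approx 61.333$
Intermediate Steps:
$q = 62$
$\left(0 - \frac{92}{D}\right) + q = \left(0 - \frac{92}{138}\right) + 62 = \left(0 - \frac{2}{3}\right) + 62 = - \frac{2}{3} + 62 = \frac{184}{3}$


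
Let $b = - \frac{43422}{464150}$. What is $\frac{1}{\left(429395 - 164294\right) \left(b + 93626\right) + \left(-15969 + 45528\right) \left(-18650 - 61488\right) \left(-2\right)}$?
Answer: $\frac{232075}{6859654216550439} \approx 3.3832 \cdot 10^{-11}$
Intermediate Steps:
$b = - \frac{21711}{232075}$ ($b = \left(-43422\right) \frac{1}{464150} = - \frac{21711}{232075} \approx -0.093552$)
$\frac{1}{\left(429395 - 164294\right) \left(b + 93626\right) + \left(-15969 + 45528\right) \left(-18650 - 61488\right) \left(-2\right)} = \frac{1}{\left(429395 - 164294\right) \left(- \frac{21711}{232075} + 93626\right) + \left(-15969 + 45528\right) \left(-18650 - 61488\right) \left(-2\right)} = \frac{1}{265101 \cdot \frac{21728232239}{232075} + 29559 \left(-80138\right) \left(-2\right)} = \frac{1}{\frac{5760176094791139}{232075} - -4737598284} = \frac{1}{\frac{5760176094791139}{232075} + 4737598284} = \frac{1}{\frac{6859654216550439}{232075}} = \frac{232075}{6859654216550439}$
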